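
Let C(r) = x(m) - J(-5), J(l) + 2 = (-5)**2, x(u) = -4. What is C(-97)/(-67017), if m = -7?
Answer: 9/22339 ≈ 0.00040288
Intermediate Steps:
J(l) = 23 (J(l) = -2 + (-5)**2 = -2 + 25 = 23)
C(r) = -27 (C(r) = -4 - 1*23 = -4 - 23 = -27)
C(-97)/(-67017) = -27/(-67017) = -27*(-1/67017) = 9/22339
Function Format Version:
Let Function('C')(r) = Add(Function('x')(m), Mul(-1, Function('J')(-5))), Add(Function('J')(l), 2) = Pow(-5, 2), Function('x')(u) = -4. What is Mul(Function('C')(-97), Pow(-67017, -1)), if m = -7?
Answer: Rational(9, 22339) ≈ 0.00040288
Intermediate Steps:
Function('J')(l) = 23 (Function('J')(l) = Add(-2, Pow(-5, 2)) = Add(-2, 25) = 23)
Function('C')(r) = -27 (Function('C')(r) = Add(-4, Mul(-1, 23)) = Add(-4, -23) = -27)
Mul(Function('C')(-97), Pow(-67017, -1)) = Mul(-27, Pow(-67017, -1)) = Mul(-27, Rational(-1, 67017)) = Rational(9, 22339)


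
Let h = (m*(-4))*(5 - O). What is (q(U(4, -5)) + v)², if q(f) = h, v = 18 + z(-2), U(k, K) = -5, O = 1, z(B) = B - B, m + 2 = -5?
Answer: 16900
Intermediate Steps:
m = -7 (m = -2 - 5 = -7)
z(B) = 0
v = 18 (v = 18 + 0 = 18)
h = 112 (h = (-7*(-4))*(5 - 1*1) = 28*(5 - 1) = 28*4 = 112)
q(f) = 112
(q(U(4, -5)) + v)² = (112 + 18)² = 130² = 16900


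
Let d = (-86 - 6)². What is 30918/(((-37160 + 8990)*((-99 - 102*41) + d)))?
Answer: -5153/19639185 ≈ -0.00026238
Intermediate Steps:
d = 8464 (d = (-92)² = 8464)
30918/(((-37160 + 8990)*((-99 - 102*41) + d))) = 30918/(((-37160 + 8990)*((-99 - 102*41) + 8464))) = 30918/((-28170*((-99 - 4182) + 8464))) = 30918/((-28170*(-4281 + 8464))) = 30918/((-28170*4183)) = 30918/(-117835110) = 30918*(-1/117835110) = -5153/19639185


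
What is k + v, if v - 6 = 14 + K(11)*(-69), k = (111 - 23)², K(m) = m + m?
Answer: 6246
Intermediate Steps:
K(m) = 2*m
k = 7744 (k = 88² = 7744)
v = -1498 (v = 6 + (14 + (2*11)*(-69)) = 6 + (14 + 22*(-69)) = 6 + (14 - 1518) = 6 - 1504 = -1498)
k + v = 7744 - 1498 = 6246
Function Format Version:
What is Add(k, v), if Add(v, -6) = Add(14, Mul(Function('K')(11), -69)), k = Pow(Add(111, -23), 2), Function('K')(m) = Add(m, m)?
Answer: 6246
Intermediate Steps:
Function('K')(m) = Mul(2, m)
k = 7744 (k = Pow(88, 2) = 7744)
v = -1498 (v = Add(6, Add(14, Mul(Mul(2, 11), -69))) = Add(6, Add(14, Mul(22, -69))) = Add(6, Add(14, -1518)) = Add(6, -1504) = -1498)
Add(k, v) = Add(7744, -1498) = 6246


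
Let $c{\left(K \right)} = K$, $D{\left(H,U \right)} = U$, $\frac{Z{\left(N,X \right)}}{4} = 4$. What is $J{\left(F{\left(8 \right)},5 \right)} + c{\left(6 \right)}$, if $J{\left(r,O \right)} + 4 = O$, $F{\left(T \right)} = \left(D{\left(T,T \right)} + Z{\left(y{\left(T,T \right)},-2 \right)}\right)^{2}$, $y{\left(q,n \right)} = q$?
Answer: $7$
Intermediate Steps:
$Z{\left(N,X \right)} = 16$ ($Z{\left(N,X \right)} = 4 \cdot 4 = 16$)
$F{\left(T \right)} = \left(16 + T\right)^{2}$ ($F{\left(T \right)} = \left(T + 16\right)^{2} = \left(16 + T\right)^{2}$)
$J{\left(r,O \right)} = -4 + O$
$J{\left(F{\left(8 \right)},5 \right)} + c{\left(6 \right)} = \left(-4 + 5\right) + 6 = 1 + 6 = 7$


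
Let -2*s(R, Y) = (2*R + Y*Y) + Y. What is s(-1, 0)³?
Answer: 1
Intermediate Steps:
s(R, Y) = -R - Y/2 - Y²/2 (s(R, Y) = -((2*R + Y*Y) + Y)/2 = -((2*R + Y²) + Y)/2 = -((Y² + 2*R) + Y)/2 = -(Y + Y² + 2*R)/2 = -R - Y/2 - Y²/2)
s(-1, 0)³ = (-1*(-1) - ½*0 - ½*0²)³ = (1 + 0 - ½*0)³ = (1 + 0 + 0)³ = 1³ = 1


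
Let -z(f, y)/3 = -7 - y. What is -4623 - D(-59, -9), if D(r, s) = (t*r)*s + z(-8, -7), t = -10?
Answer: 687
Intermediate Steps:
z(f, y) = 21 + 3*y (z(f, y) = -3*(-7 - y) = 21 + 3*y)
D(r, s) = -10*r*s (D(r, s) = (-10*r)*s + (21 + 3*(-7)) = -10*r*s + (21 - 21) = -10*r*s + 0 = -10*r*s)
-4623 - D(-59, -9) = -4623 - (-10)*(-59)*(-9) = -4623 - 1*(-5310) = -4623 + 5310 = 687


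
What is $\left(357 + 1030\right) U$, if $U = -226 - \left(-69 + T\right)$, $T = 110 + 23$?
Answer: $-402230$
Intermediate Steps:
$T = 133$
$U = -290$ ($U = -226 + \left(69 - 133\right) = -226 - 64 = -290$)
$\left(357 + 1030\right) U = \left(357 + 1030\right) \left(-290\right) = 1387 \left(-290\right) = -402230$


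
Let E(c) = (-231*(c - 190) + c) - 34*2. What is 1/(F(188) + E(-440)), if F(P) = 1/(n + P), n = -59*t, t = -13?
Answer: 955/138496011 ≈ 6.8955e-6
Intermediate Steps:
n = 767 (n = -59*(-13) = 767)
F(P) = 1/(767 + P)
E(c) = 43822 - 230*c (E(c) = (-231*(-190 + c) + c) - 68 = ((43890 - 231*c) + c) - 68 = (43890 - 230*c) - 68 = 43822 - 230*c)
1/(F(188) + E(-440)) = 1/(1/(767 + 188) + (43822 - 230*(-440))) = 1/(1/955 + (43822 + 101200)) = 1/(1/955 + 145022) = 1/(138496011/955) = 955/138496011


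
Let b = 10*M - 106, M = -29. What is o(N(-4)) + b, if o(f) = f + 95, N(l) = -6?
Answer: -307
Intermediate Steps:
b = -396 (b = 10*(-29) - 106 = -290 - 106 = -396)
o(f) = 95 + f
o(N(-4)) + b = (95 - 6) - 396 = 89 - 396 = -307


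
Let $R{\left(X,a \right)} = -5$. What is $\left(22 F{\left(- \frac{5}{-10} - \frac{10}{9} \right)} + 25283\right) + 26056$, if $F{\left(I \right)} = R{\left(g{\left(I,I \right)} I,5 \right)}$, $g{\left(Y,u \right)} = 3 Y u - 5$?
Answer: $51229$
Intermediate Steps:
$g{\left(Y,u \right)} = -5 + 3 Y u$ ($g{\left(Y,u \right)} = 3 Y u - 5 = -5 + 3 Y u$)
$F{\left(I \right)} = -5$
$\left(22 F{\left(- \frac{5}{-10} - \frac{10}{9} \right)} + 25283\right) + 26056 = \left(22 \left(-5\right) + 25283\right) + 26056 = \left(-110 + 25283\right) + 26056 = 25173 + 26056 = 51229$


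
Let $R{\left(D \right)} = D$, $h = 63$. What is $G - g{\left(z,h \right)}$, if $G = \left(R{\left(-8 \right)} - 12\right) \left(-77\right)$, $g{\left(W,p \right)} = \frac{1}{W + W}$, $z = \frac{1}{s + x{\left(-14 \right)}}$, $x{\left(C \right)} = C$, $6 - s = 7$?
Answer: $\frac{3095}{2} \approx 1547.5$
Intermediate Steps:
$s = -1$ ($s = 6 - 7 = -1$)
$z = - \frac{1}{15}$ ($z = \frac{1}{-1 - 14} = \frac{1}{-15} = - \frac{1}{15} \approx -0.066667$)
$g{\left(W,p \right)} = \frac{1}{2 W}$
$G = 1540$ ($G = \left(-8 - 12\right) \left(-77\right) = \left(-20\right) \left(-77\right) = 1540$)
$G - g{\left(z,h \right)} = 1540 - \frac{1}{2 \left(- \frac{1}{15}\right)} = 1540 - \frac{1}{2} \left(-15\right) = 1540 - - \frac{15}{2} = 1540 + \frac{15}{2} = \frac{3095}{2}$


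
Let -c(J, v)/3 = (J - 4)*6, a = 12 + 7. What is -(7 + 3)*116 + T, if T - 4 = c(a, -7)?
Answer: -1426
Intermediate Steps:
a = 19
c(J, v) = 72 - 18*J (c(J, v) = -3*(J - 4)*6 = -3*(-4 + J)*6 = -3*(-24 + 6*J) = 72 - 18*J)
T = -266 (T = 4 + (72 - 18*19) = 4 + (72 - 342) = 4 - 270 = -266)
-(7 + 3)*116 + T = -(7 + 3)*116 - 266 = -1*10*116 - 266 = -10*116 - 266 = -1160 - 266 = -1426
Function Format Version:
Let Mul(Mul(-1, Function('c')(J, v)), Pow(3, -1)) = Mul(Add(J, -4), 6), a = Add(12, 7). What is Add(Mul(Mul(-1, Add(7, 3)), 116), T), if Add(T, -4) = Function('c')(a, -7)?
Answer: -1426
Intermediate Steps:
a = 19
Function('c')(J, v) = Add(72, Mul(-18, J)) (Function('c')(J, v) = Mul(-3, Mul(Add(J, -4), 6)) = Mul(-3, Mul(Add(-4, J), 6)) = Mul(-3, Add(-24, Mul(6, J))) = Add(72, Mul(-18, J)))
T = -266 (T = Add(4, Add(72, Mul(-18, 19))) = Add(4, Add(72, -342)) = Add(4, -270) = -266)
Add(Mul(Mul(-1, Add(7, 3)), 116), T) = Add(Mul(Mul(-1, Add(7, 3)), 116), -266) = Add(Mul(Mul(-1, 10), 116), -266) = Add(Mul(-10, 116), -266) = Add(-1160, -266) = -1426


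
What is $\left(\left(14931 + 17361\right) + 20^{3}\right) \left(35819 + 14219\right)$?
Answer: $2016131096$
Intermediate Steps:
$\left(\left(14931 + 17361\right) + 20^{3}\right) \left(35819 + 14219\right) = \left(32292 + 8000\right) 50038 = 40292 \cdot 50038 = 2016131096$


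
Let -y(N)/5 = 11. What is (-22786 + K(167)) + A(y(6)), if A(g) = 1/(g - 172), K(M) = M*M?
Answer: 1158380/227 ≈ 5103.0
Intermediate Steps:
y(N) = -55 (y(N) = -5*11 = -55)
K(M) = M**2
A(g) = 1/(-172 + g)
(-22786 + K(167)) + A(y(6)) = (-22786 + 167**2) + 1/(-172 - 55) = (-22786 + 27889) + 1/(-227) = 5103 - 1/227 = 1158380/227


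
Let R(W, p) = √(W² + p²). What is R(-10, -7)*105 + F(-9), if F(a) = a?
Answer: -9 + 105*√149 ≈ 1272.7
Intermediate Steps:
R(-10, -7)*105 + F(-9) = √((-10)² + (-7)²)*105 - 9 = √(100 + 49)*105 - 9 = √149*105 - 9 = 105*√149 - 9 = -9 + 105*√149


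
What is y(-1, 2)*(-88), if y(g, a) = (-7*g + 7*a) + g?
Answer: -1760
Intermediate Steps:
y(g, a) = -6*g + 7*a
y(-1, 2)*(-88) = (-6*(-1) + 7*2)*(-88) = (6 + 14)*(-88) = 20*(-88) = -1760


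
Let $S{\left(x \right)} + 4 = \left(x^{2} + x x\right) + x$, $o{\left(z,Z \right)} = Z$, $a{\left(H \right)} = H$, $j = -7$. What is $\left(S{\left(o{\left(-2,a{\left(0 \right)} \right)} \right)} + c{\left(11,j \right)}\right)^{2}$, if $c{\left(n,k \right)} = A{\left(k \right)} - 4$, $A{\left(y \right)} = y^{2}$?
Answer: $1681$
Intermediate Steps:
$c{\left(n,k \right)} = -4 + k^{2}$ ($c{\left(n,k \right)} = k^{2} - 4 = -4 + k^{2}$)
$S{\left(x \right)} = -4 + x + 2 x^{2}$ ($S{\left(x \right)} = -4 + \left(\left(x^{2} + x x\right) + x\right) = -4 + \left(\left(x^{2} + x^{2}\right) + x\right) = -4 + \left(2 x^{2} + x\right) = -4 + \left(x + 2 x^{2}\right) = -4 + x + 2 x^{2}$)
$\left(S{\left(o{\left(-2,a{\left(0 \right)} \right)} \right)} + c{\left(11,j \right)}\right)^{2} = \left(\left(-4 + 0 + 2 \cdot 0^{2}\right) - \left(4 - \left(-7\right)^{2}\right)\right)^{2} = \left(\left(-4 + 0 + 2 \cdot 0\right) + \left(-4 + 49\right)\right)^{2} = \left(\left(-4 + 0 + 0\right) + 45\right)^{2} = \left(-4 + 45\right)^{2} = 41^{2} = 1681$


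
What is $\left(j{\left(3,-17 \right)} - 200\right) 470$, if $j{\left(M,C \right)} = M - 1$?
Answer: $-93060$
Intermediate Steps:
$j{\left(M,C \right)} = -1 + M$
$\left(j{\left(3,-17 \right)} - 200\right) 470 = \left(\left(-1 + 3\right) - 200\right) 470 = \left(2 - 200\right) 470 = \left(-198\right) 470 = -93060$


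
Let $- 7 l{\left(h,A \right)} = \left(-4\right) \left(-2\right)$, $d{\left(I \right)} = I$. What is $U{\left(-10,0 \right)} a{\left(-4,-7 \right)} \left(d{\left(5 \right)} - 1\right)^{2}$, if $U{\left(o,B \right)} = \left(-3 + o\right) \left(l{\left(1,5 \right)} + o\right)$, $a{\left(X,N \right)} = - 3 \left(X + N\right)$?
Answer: $\frac{535392}{7} \approx 76485.0$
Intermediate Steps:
$l{\left(h,A \right)} = - \frac{8}{7}$ ($l{\left(h,A \right)} = - \frac{\left(-4\right) \left(-2\right)}{7} = \left(- \frac{1}{7}\right) 8 = - \frac{8}{7}$)
$a{\left(X,N \right)} = - 3 N - 3 X$ ($a{\left(X,N \right)} = - 3 \left(N + X\right) = - 3 N - 3 X$)
$U{\left(o,B \right)} = \left(-3 + o\right) \left(- \frac{8}{7} + o\right)$
$U{\left(-10,0 \right)} a{\left(-4,-7 \right)} \left(d{\left(5 \right)} - 1\right)^{2} = \left(\frac{24}{7} + \left(-10\right)^{2} - - \frac{290}{7}\right) \left(\left(-3\right) \left(-7\right) - -12\right) \left(5 - 1\right)^{2} = \left(\frac{24}{7} + 100 + \frac{290}{7}\right) \left(21 + 12\right) 4^{2} = \frac{1014}{7} \cdot 33 \cdot 16 = \frac{33462}{7} \cdot 16 = \frac{535392}{7}$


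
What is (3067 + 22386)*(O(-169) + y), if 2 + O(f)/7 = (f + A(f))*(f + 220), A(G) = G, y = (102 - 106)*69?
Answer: -3078693068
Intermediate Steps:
y = -276 (y = -4*69 = -276)
O(f) = -14 + 14*f*(220 + f) (O(f) = -14 + 7*((f + f)*(f + 220)) = -14 + 7*((2*f)*(220 + f)) = -14 + 7*(2*f*(220 + f)) = -14 + 14*f*(220 + f))
(3067 + 22386)*(O(-169) + y) = (3067 + 22386)*((-14 + 14*(-169)**2 + 3080*(-169)) - 276) = 25453*((-14 + 14*28561 - 520520) - 276) = 25453*((-14 + 399854 - 520520) - 276) = 25453*(-120680 - 276) = 25453*(-120956) = -3078693068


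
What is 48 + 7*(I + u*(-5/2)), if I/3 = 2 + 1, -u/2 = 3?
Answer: 216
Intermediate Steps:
u = -6 (u = -2*3 = -6)
I = 9 (I = 3*(2 + 1) = 3*3 = 9)
48 + 7*(I + u*(-5/2)) = 48 + 7*(9 - (-30)/2) = 48 + 7*(9 - 6*(-5/2)) = 48 + 7*(9 + 15) = 48 + 7*24 = 48 + 168 = 216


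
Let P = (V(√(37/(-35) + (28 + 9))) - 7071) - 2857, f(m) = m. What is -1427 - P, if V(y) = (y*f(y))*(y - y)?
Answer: 8501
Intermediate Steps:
V(y) = 0 (V(y) = (y*y)*(y - y) = y²*0 = 0)
P = -9928 (P = (0 - 7071) - 2857 = -7071 - 2857 = -9928)
-1427 - P = -1427 - 1*(-9928) = -1427 + 9928 = 8501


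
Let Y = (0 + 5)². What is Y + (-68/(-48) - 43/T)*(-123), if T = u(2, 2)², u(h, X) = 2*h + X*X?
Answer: -4263/64 ≈ -66.609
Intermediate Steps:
u(h, X) = X² + 2*h (u(h, X) = 2*h + X² = X² + 2*h)
Y = 25 (Y = 5² = 25)
T = 64 (T = (2² + 2*2)² = (4 + 4)² = 8² = 64)
Y + (-68/(-48) - 43/T)*(-123) = 25 + (-68/(-48) - 43/64)*(-123) = 25 + (-68*(-1/48) - 43*1/64)*(-123) = 25 + (17/12 - 43/64)*(-123) = 25 + (143/192)*(-123) = 25 - 5863/64 = -4263/64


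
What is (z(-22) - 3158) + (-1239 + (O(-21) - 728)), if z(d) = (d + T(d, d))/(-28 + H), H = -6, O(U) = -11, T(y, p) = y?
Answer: -87290/17 ≈ -5134.7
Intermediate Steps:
z(d) = -d/17 (z(d) = (d + d)/(-28 - 6) = (2*d)/(-34) = (2*d)*(-1/34) = -d/17)
(z(-22) - 3158) + (-1239 + (O(-21) - 728)) = (-1/17*(-22) - 3158) + (-1239 + (-11 - 728)) = (22/17 - 3158) + (-1239 - 739) = -53664/17 - 1978 = -87290/17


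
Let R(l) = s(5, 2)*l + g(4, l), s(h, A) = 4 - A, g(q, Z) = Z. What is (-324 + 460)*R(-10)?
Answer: -4080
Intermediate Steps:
R(l) = 3*l (R(l) = (4 - 1*2)*l + l = (4 - 2)*l + l = 2*l + l = 3*l)
(-324 + 460)*R(-10) = (-324 + 460)*(3*(-10)) = 136*(-30) = -4080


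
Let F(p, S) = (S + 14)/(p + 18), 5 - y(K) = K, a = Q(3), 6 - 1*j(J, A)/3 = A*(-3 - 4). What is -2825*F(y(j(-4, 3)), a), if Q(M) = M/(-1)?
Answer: 31075/58 ≈ 535.78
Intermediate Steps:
j(J, A) = 18 + 21*A (j(J, A) = 18 - 3*A*(-3 - 4) = 18 - 3*A*(-7) = 18 - (-21)*A = 18 + 21*A)
Q(M) = -M (Q(M) = M*(-1) = -M)
a = -3 (a = -1*3 = -3)
y(K) = 5 - K
F(p, S) = (14 + S)/(18 + p)
-2825*F(y(j(-4, 3)), a) = -2825*(14 - 3)/(18 + (5 - (18 + 21*3))) = -2825*11/(18 + (5 - (18 + 63))) = -2825*11/(18 + (5 - 1*81)) = -2825*11/(18 + (5 - 81)) = -2825*11/(18 - 76) = -2825*11/(-58) = -(-2825)*11/58 = -2825*(-11/58) = 31075/58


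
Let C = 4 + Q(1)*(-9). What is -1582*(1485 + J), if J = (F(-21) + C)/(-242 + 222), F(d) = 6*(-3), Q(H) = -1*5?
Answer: -23468179/10 ≈ -2.3468e+6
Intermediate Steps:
Q(H) = -5
F(d) = -18
C = 49 (C = 4 - 5*(-9) = 4 + 45 = 49)
J = -31/20 (J = (-18 + 49)/(-242 + 222) = 31/(-20) = 31*(-1/20) = -31/20 ≈ -1.5500)
-1582*(1485 + J) = -1582*(1485 - 31/20) = -1582*29669/20 = -23468179/10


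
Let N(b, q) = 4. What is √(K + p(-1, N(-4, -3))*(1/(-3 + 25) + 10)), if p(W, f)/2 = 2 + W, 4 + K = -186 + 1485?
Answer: √159126/11 ≈ 36.264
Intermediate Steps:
K = 1295 (K = -4 + (-186 + 1485) = -4 + 1299 = 1295)
p(W, f) = 4 + 2*W (p(W, f) = 2*(2 + W) = 4 + 2*W)
√(K + p(-1, N(-4, -3))*(1/(-3 + 25) + 10)) = √(1295 + (4 + 2*(-1))*(1/(-3 + 25) + 10)) = √(1295 + (4 - 2)*(1/22 + 10)) = √(1295 + 2*(1/22 + 10)) = √(1295 + 2*(221/22)) = √(1295 + 221/11) = √(14466/11) = √159126/11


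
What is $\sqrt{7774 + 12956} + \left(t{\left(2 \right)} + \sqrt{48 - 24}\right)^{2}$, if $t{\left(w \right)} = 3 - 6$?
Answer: $33 + \sqrt{20730} - 12 \sqrt{6} \approx 147.59$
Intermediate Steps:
$t{\left(w \right)} = -3$ ($t{\left(w \right)} = 3 - 6 = -3$)
$\sqrt{7774 + 12956} + \left(t{\left(2 \right)} + \sqrt{48 - 24}\right)^{2} = \sqrt{7774 + 12956} + \left(-3 + \sqrt{48 - 24}\right)^{2} = \sqrt{20730} + \left(-3 + \sqrt{24}\right)^{2} = \sqrt{20730} + \left(-3 + 2 \sqrt{6}\right)^{2}$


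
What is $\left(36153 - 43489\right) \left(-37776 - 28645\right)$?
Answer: $487264456$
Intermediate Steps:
$\left(36153 - 43489\right) \left(-37776 - 28645\right) = \left(-7336\right) \left(-66421\right) = 487264456$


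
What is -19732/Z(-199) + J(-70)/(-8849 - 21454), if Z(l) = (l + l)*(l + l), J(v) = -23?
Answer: -148573876/1200029103 ≈ -0.12381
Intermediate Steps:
Z(l) = 4*l² (Z(l) = (2*l)*(2*l) = 4*l²)
-19732/Z(-199) + J(-70)/(-8849 - 21454) = -19732/(4*(-199)²) - 23/(-8849 - 21454) = -19732/(4*39601) - 23/(-30303) = -19732/158404 - 23*(-1/30303) = -19732*1/158404 + 23/30303 = -4933/39601 + 23/30303 = -148573876/1200029103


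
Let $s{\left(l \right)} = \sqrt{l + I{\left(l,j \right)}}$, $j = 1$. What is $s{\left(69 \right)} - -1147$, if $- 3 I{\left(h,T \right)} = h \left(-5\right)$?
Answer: $1147 + 2 \sqrt{46} \approx 1160.6$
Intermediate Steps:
$I{\left(h,T \right)} = \frac{5 h}{3}$ ($I{\left(h,T \right)} = - \frac{h \left(-5\right)}{3} = - \frac{\left(-5\right) h}{3} = \frac{5 h}{3}$)
$s{\left(l \right)} = \frac{2 \sqrt{6} \sqrt{l}}{3}$ ($s{\left(l \right)} = \sqrt{l + \frac{5 l}{3}} = \sqrt{\frac{8 l}{3}} = \frac{2 \sqrt{6} \sqrt{l}}{3}$)
$s{\left(69 \right)} - -1147 = \frac{2 \sqrt{6} \sqrt{69}}{3} - -1147 = 2 \sqrt{46} + 1147 = 1147 + 2 \sqrt{46}$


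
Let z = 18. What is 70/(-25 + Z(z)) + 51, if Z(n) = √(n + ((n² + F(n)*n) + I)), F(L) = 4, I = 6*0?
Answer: 9011/211 - 210*√46/211 ≈ 35.956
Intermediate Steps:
I = 0
Z(n) = √(n² + 5*n) (Z(n) = √(n + ((n² + 4*n) + 0)) = √(n + (n² + 4*n)) = √(n² + 5*n))
70/(-25 + Z(z)) + 51 = 70/(-25 + √(18*(5 + 18))) + 51 = 70/(-25 + √(18*23)) + 51 = 70/(-25 + √414) + 51 = 70/(-25 + 3*√46) + 51 = 51 + 70/(-25 + 3*√46)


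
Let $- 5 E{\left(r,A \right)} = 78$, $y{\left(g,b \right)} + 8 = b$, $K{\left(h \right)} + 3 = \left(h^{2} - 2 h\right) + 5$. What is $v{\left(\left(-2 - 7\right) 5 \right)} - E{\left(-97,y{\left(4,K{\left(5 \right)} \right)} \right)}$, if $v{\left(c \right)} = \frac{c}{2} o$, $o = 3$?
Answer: $- \frac{519}{10} \approx -51.9$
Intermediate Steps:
$K{\left(h \right)} = 2 + h^{2} - 2 h$ ($K{\left(h \right)} = -3 + \left(\left(h^{2} - 2 h\right) + 5\right) = -3 + \left(5 + h^{2} - 2 h\right) = 2 + h^{2} - 2 h$)
$y{\left(g,b \right)} = -8 + b$
$v{\left(c \right)} = \frac{3 c}{2}$ ($v{\left(c \right)} = \frac{c}{2} \cdot 3 = \frac{3 c}{2}$)
$E{\left(r,A \right)} = - \frac{78}{5}$ ($E{\left(r,A \right)} = \left(- \frac{1}{5}\right) 78 = - \frac{78}{5}$)
$v{\left(\left(-2 - 7\right) 5 \right)} - E{\left(-97,y{\left(4,K{\left(5 \right)} \right)} \right)} = \frac{3 \left(-2 - 7\right) 5}{2} - - \frac{78}{5} = \frac{3 \left(\left(-9\right) 5\right)}{2} + \frac{78}{5} = \frac{3}{2} \left(-45\right) + \frac{78}{5} = - \frac{135}{2} + \frac{78}{5} = - \frac{519}{10}$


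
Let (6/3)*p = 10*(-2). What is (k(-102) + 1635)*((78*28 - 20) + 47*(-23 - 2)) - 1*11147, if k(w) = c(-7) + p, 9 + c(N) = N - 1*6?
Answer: 1574220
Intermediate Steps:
p = -10 (p = (10*(-2))/2 = (1/2)*(-20) = -10)
c(N) = -15 + N (c(N) = -9 + (N - 1*6) = -9 + (N - 6) = -9 + (-6 + N) = -15 + N)
k(w) = -32 (k(w) = (-15 - 7) - 10 = -22 - 10 = -32)
(k(-102) + 1635)*((78*28 - 20) + 47*(-23 - 2)) - 1*11147 = (-32 + 1635)*((78*28 - 20) + 47*(-23 - 2)) - 1*11147 = 1603*((2184 - 20) + 47*(-25)) - 11147 = 1603*(2164 - 1175) - 11147 = 1603*989 - 11147 = 1585367 - 11147 = 1574220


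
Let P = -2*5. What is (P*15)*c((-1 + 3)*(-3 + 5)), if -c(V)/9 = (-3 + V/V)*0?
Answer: 0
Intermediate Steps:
P = -10
c(V) = 0 (c(V) = -9*(-3 + V/V)*0 = -9*(-3 + 1)*0 = -(-18)*0 = -9*0 = 0)
(P*15)*c((-1 + 3)*(-3 + 5)) = -10*15*0 = -150*0 = 0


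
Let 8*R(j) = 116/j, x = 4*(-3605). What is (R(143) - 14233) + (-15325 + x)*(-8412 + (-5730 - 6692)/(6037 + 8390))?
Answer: 114718257423353/458458 ≈ 2.5023e+8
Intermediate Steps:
x = -14420
R(j) = 29/(2*j) (R(j) = (116/j)/8 = 29/(2*j))
(R(143) - 14233) + (-15325 + x)*(-8412 + (-5730 - 6692)/(6037 + 8390)) = ((29/2)/143 - 14233) + (-15325 - 14420)*(-8412 + (-5730 - 6692)/(6037 + 8390)) = ((29/2)*(1/143) - 14233) - 29745*(-8412 - 12422/14427) = (29/286 - 14233) - 29745*(-8412 - 12422*1/14427) = -4070609/286 - 29745*(-8412 - 12422/14427) = -4070609/286 - 29745*(-121372346/14427) = -4070609/286 + 401135603530/1603 = 114718257423353/458458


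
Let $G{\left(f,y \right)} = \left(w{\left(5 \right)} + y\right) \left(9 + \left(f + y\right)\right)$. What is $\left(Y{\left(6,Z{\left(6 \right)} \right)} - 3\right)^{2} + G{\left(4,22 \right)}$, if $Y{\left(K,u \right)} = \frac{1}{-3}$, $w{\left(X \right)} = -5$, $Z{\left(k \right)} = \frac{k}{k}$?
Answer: $\frac{5455}{9} \approx 606.11$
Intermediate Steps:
$Z{\left(k \right)} = 1$
$G{\left(f,y \right)} = \left(-5 + y\right) \left(9 + f + y\right)$ ($G{\left(f,y \right)} = \left(-5 + y\right) \left(9 + \left(f + y\right)\right) = \left(-5 + y\right) \left(9 + f + y\right)$)
$Y{\left(K,u \right)} = - \frac{1}{3}$
$\left(Y{\left(6,Z{\left(6 \right)} \right)} - 3\right)^{2} + G{\left(4,22 \right)} = \left(- \frac{1}{3} - 3\right)^{2} + \left(-45 + 22^{2} - 20 + 4 \cdot 22 + 4 \cdot 22\right) = \left(- \frac{10}{3}\right)^{2} + \left(-45 + 484 - 20 + 88 + 88\right) = \frac{100}{9} + 595 = \frac{5455}{9}$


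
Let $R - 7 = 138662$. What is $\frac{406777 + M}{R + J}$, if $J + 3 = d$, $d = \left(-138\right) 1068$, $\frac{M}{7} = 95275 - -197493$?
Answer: $- \frac{2456153}{8718} \approx -281.73$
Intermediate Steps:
$R = 138669$ ($R = 7 + 138662 = 138669$)
$M = 2049376$ ($M = 7 \left(95275 - -197493\right) = 7 \left(95275 + 197493\right) = 7 \cdot 292768 = 2049376$)
$d = -147384$
$J = -147387$ ($J = -3 - 147384 = -147387$)
$\frac{406777 + M}{R + J} = \frac{406777 + 2049376}{138669 - 147387} = \frac{2456153}{-8718} = 2456153 \left(- \frac{1}{8718}\right) = - \frac{2456153}{8718}$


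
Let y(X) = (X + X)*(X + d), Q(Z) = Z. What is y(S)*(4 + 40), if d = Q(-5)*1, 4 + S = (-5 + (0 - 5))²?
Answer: 768768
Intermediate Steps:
S = 96 (S = -4 + (-5 + (0 - 5))² = -4 + (-5 - 5)² = -4 + (-10)² = -4 + 100 = 96)
d = -5 (d = -5*1 = -5)
y(X) = 2*X*(-5 + X) (y(X) = (X + X)*(X - 5) = (2*X)*(-5 + X) = 2*X*(-5 + X))
y(S)*(4 + 40) = (2*96*(-5 + 96))*(4 + 40) = (2*96*91)*44 = 17472*44 = 768768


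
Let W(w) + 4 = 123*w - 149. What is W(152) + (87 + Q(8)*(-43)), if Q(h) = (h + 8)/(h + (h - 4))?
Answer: 55718/3 ≈ 18573.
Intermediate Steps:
W(w) = -153 + 123*w (W(w) = -4 + (123*w - 149) = -4 + (-149 + 123*w) = -153 + 123*w)
Q(h) = (8 + h)/(-4 + 2*h) (Q(h) = (8 + h)/(h + (-4 + h)) = (8 + h)/(-4 + 2*h))
W(152) + (87 + Q(8)*(-43)) = (-153 + 123*152) + (87 + ((8 + 8)/(2*(-2 + 8)))*(-43)) = (-153 + 18696) + (87 + ((½)*16/6)*(-43)) = 18543 + (87 + ((½)*(⅙)*16)*(-43)) = 18543 + (87 + (4/3)*(-43)) = 18543 + (87 - 172/3) = 18543 + 89/3 = 55718/3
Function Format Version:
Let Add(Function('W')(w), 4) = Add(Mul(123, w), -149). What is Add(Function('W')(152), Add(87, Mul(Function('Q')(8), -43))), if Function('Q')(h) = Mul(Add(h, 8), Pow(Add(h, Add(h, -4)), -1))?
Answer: Rational(55718, 3) ≈ 18573.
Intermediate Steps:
Function('W')(w) = Add(-153, Mul(123, w)) (Function('W')(w) = Add(-4, Add(Mul(123, w), -149)) = Add(-4, Add(-149, Mul(123, w))) = Add(-153, Mul(123, w)))
Function('Q')(h) = Mul(Pow(Add(-4, Mul(2, h)), -1), Add(8, h)) (Function('Q')(h) = Mul(Add(8, h), Pow(Add(h, Add(-4, h)), -1)) = Mul(Add(8, h), Pow(Add(-4, Mul(2, h)), -1)) = Mul(Pow(Add(-4, Mul(2, h)), -1), Add(8, h)))
Add(Function('W')(152), Add(87, Mul(Function('Q')(8), -43))) = Add(Add(-153, Mul(123, 152)), Add(87, Mul(Mul(Rational(1, 2), Pow(Add(-2, 8), -1), Add(8, 8)), -43))) = Add(Add(-153, 18696), Add(87, Mul(Mul(Rational(1, 2), Pow(6, -1), 16), -43))) = Add(18543, Add(87, Mul(Mul(Rational(1, 2), Rational(1, 6), 16), -43))) = Add(18543, Add(87, Mul(Rational(4, 3), -43))) = Add(18543, Add(87, Rational(-172, 3))) = Add(18543, Rational(89, 3)) = Rational(55718, 3)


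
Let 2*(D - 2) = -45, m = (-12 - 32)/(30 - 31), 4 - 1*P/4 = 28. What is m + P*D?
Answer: 2012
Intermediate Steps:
P = -96 (P = 16 - 4*28 = 16 - 112 = -96)
m = 44 (m = -44/(-1) = -44*(-1) = 44)
D = -41/2 (D = 2 + (1/2)*(-45) = 2 - 45/2 = -41/2 ≈ -20.500)
m + P*D = 44 - 96*(-41/2) = 44 + 1968 = 2012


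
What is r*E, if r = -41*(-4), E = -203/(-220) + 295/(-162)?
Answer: -656287/4455 ≈ -147.31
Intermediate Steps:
E = -16007/17820 (E = -203*(-1/220) + 295*(-1/162) = 203/220 - 295/162 = -16007/17820 ≈ -0.89826)
r = 164
r*E = 164*(-16007/17820) = -656287/4455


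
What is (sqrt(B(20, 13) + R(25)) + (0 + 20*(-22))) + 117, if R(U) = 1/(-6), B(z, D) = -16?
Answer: -323 + I*sqrt(582)/6 ≈ -323.0 + 4.0208*I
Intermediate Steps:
R(U) = -1/6
(sqrt(B(20, 13) + R(25)) + (0 + 20*(-22))) + 117 = (sqrt(-16 - 1/6) + (0 + 20*(-22))) + 117 = (sqrt(-97/6) + (0 - 440)) + 117 = (I*sqrt(582)/6 - 440) + 117 = (-440 + I*sqrt(582)/6) + 117 = -323 + I*sqrt(582)/6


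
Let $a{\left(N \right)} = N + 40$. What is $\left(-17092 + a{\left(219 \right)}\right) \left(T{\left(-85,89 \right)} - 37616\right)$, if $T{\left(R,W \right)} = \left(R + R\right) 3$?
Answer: $641774958$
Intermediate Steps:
$T{\left(R,W \right)} = 6 R$ ($T{\left(R,W \right)} = 2 R 3 = 6 R$)
$a{\left(N \right)} = 40 + N$
$\left(-17092 + a{\left(219 \right)}\right) \left(T{\left(-85,89 \right)} - 37616\right) = \left(-17092 + \left(40 + 219\right)\right) \left(6 \left(-85\right) - 37616\right) = \left(-17092 + 259\right) \left(-510 - 37616\right) = \left(-16833\right) \left(-38126\right) = 641774958$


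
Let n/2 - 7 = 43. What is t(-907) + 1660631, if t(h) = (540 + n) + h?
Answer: 1660364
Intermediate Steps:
n = 100 (n = 14 + 2*43 = 14 + 86 = 100)
t(h) = 640 + h (t(h) = (540 + 100) + h = 640 + h)
t(-907) + 1660631 = (640 - 907) + 1660631 = -267 + 1660631 = 1660364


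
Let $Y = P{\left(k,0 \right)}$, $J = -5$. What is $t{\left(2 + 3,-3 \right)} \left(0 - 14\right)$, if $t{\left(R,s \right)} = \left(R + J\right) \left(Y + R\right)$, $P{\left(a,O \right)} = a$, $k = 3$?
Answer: $0$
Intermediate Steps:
$Y = 3$
$t{\left(R,s \right)} = \left(-5 + R\right) \left(3 + R\right)$ ($t{\left(R,s \right)} = \left(R - 5\right) \left(3 + R\right) = \left(-5 + R\right) \left(3 + R\right)$)
$t{\left(2 + 3,-3 \right)} \left(0 - 14\right) = \left(-15 + \left(2 + 3\right)^{2} - 2 \left(2 + 3\right)\right) \left(0 - 14\right) = \left(-15 + 5^{2} - 10\right) \left(-14\right) = \left(-15 + 25 - 10\right) \left(-14\right) = 0 \left(-14\right) = 0$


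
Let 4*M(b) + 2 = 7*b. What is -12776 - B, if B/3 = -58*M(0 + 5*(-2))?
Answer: -15908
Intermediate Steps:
M(b) = -½ + 7*b/4 (M(b) = -½ + (7*b)/4 = -½ + 7*b/4)
B = 3132 (B = 3*(-58*(-½ + 7*(0 + 5*(-2))/4)) = 3*(-58*(-½ + 7*(0 - 10)/4)) = 3*(-58*(-½ + (7/4)*(-10))) = 3*(-58*(-½ - 35/2)) = 3*(-58*(-18)) = 3*1044 = 3132)
-12776 - B = -12776 - 1*3132 = -12776 - 3132 = -15908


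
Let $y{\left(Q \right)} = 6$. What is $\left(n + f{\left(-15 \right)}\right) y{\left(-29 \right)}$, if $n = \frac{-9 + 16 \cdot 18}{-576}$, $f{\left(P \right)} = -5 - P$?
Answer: $\frac{1827}{32} \approx 57.094$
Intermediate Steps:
$n = - \frac{31}{64}$ ($n = \left(-9 + 288\right) \left(- \frac{1}{576}\right) = 279 \left(- \frac{1}{576}\right) = - \frac{31}{64} \approx -0.48438$)
$\left(n + f{\left(-15 \right)}\right) y{\left(-29 \right)} = \left(- \frac{31}{64} - -10\right) 6 = \left(- \frac{31}{64} + \left(-5 + 15\right)\right) 6 = \left(- \frac{31}{64} + 10\right) 6 = \frac{609}{64} \cdot 6 = \frac{1827}{32}$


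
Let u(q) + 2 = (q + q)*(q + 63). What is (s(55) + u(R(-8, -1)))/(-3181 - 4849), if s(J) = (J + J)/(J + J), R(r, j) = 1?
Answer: -127/8030 ≈ -0.015816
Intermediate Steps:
u(q) = -2 + 2*q*(63 + q) (u(q) = -2 + (q + q)*(q + 63) = -2 + (2*q)*(63 + q) = -2 + 2*q*(63 + q))
s(J) = 1 (s(J) = (2*J)/((2*J)) = (2*J)*(1/(2*J)) = 1)
(s(55) + u(R(-8, -1)))/(-3181 - 4849) = (1 + (-2 + 2*1² + 126*1))/(-3181 - 4849) = (1 + (-2 + 2*1 + 126))/(-8030) = (1 + (-2 + 2 + 126))*(-1/8030) = (1 + 126)*(-1/8030) = 127*(-1/8030) = -127/8030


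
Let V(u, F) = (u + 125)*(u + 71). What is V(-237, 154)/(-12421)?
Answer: -18592/12421 ≈ -1.4968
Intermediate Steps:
V(u, F) = (71 + u)*(125 + u) (V(u, F) = (125 + u)*(71 + u) = (71 + u)*(125 + u))
V(-237, 154)/(-12421) = (8875 + (-237)² + 196*(-237))/(-12421) = (8875 + 56169 - 46452)*(-1/12421) = 18592*(-1/12421) = -18592/12421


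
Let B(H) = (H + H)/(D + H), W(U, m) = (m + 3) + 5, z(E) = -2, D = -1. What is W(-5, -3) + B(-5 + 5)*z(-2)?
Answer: 5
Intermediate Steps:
W(U, m) = 8 + m (W(U, m) = (3 + m) + 5 = 8 + m)
B(H) = 2*H/(-1 + H) (B(H) = (H + H)/(-1 + H) = (2*H)/(-1 + H) = 2*H/(-1 + H))
W(-5, -3) + B(-5 + 5)*z(-2) = (8 - 3) + (2*(-5 + 5)/(-1 + (-5 + 5)))*(-2) = 5 + (2*0/(-1 + 0))*(-2) = 5 + (2*0/(-1))*(-2) = 5 + (2*0*(-1))*(-2) = 5 + 0*(-2) = 5 + 0 = 5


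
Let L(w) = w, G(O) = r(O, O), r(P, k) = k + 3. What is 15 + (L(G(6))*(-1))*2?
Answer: -3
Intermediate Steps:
r(P, k) = 3 + k
G(O) = 3 + O
15 + (L(G(6))*(-1))*2 = 15 + ((3 + 6)*(-1))*2 = 15 + (9*(-1))*2 = 15 - 9*2 = 15 - 18 = -3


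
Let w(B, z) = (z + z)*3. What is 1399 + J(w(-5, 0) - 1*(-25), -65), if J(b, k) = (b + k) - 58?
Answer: 1301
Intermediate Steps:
w(B, z) = 6*z (w(B, z) = (2*z)*3 = 6*z)
J(b, k) = -58 + b + k
1399 + J(w(-5, 0) - 1*(-25), -65) = 1399 + (-58 + (6*0 - 1*(-25)) - 65) = 1399 + (-58 + (0 + 25) - 65) = 1399 + (-58 + 25 - 65) = 1399 - 98 = 1301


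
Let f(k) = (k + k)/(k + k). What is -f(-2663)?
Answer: -1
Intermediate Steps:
f(k) = 1 (f(k) = (2*k)/((2*k)) = (2*k)*(1/(2*k)) = 1)
-f(-2663) = -1*1 = -1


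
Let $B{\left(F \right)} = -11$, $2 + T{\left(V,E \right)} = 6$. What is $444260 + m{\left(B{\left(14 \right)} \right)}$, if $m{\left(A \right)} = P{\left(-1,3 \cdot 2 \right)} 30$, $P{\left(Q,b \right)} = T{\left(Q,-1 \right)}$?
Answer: $444380$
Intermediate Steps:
$T{\left(V,E \right)} = 4$ ($T{\left(V,E \right)} = -2 + 6 = 4$)
$P{\left(Q,b \right)} = 4$
$m{\left(A \right)} = 120$ ($m{\left(A \right)} = 4 \cdot 30 = 120$)
$444260 + m{\left(B{\left(14 \right)} \right)} = 444260 + 120 = 444380$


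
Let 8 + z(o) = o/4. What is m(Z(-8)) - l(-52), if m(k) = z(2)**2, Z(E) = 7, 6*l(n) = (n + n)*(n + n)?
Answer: -20957/12 ≈ -1746.4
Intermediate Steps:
l(n) = 2*n**2/3 (l(n) = ((n + n)*(n + n))/6 = ((2*n)*(2*n))/6 = (4*n**2)/6 = 2*n**2/3)
z(o) = -8 + o/4
m(k) = 225/4 (m(k) = (-8 + (1/4)*2)**2 = (-8 + 1/2)**2 = (-15/2)**2 = 225/4)
m(Z(-8)) - l(-52) = 225/4 - 2*(-52)**2/3 = 225/4 - 2*2704/3 = 225/4 - 1*5408/3 = 225/4 - 5408/3 = -20957/12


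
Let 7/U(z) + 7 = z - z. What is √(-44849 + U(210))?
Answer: 5*I*√1794 ≈ 211.78*I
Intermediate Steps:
U(z) = -1 (U(z) = 7/(-7 + (z - z)) = 7/(-7 + 0) = 7/(-7) = 7*(-⅐) = -1)
√(-44849 + U(210)) = √(-44849 - 1) = √(-44850) = 5*I*√1794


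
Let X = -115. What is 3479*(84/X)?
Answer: -292236/115 ≈ -2541.2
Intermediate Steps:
3479*(84/X) = 3479*(84/(-115)) = 3479*(84*(-1/115)) = 3479*(-84/115) = -292236/115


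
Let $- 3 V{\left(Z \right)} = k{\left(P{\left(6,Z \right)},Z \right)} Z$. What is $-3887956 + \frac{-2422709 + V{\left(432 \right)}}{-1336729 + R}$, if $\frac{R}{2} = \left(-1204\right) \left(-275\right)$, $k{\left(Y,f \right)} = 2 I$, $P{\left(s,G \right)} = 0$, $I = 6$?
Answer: $- \frac{2622536648287}{674529} \approx -3.888 \cdot 10^{6}$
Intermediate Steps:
$k{\left(Y,f \right)} = 12$ ($k{\left(Y,f \right)} = 2 \cdot 6 = 12$)
$R = 662200$ ($R = 2 \left(\left(-1204\right) \left(-275\right)\right) = 2 \cdot 331100 = 662200$)
$V{\left(Z \right)} = - 4 Z$ ($V{\left(Z \right)} = - \frac{12 Z}{3} = - 4 Z$)
$-3887956 + \frac{-2422709 + V{\left(432 \right)}}{-1336729 + R} = -3887956 + \frac{-2422709 - 1728}{-1336729 + 662200} = -3887956 + \frac{-2422709 - 1728}{-674529} = -3887956 - - \frac{2424437}{674529} = -3887956 + \frac{2424437}{674529} = - \frac{2622536648287}{674529}$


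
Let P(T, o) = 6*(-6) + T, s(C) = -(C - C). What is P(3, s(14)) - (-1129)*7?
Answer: 7870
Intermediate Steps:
s(C) = 0 (s(C) = -1*0 = 0)
P(T, o) = -36 + T
P(3, s(14)) - (-1129)*7 = (-36 + 3) - (-1129)*7 = -33 - 1*(-7903) = -33 + 7903 = 7870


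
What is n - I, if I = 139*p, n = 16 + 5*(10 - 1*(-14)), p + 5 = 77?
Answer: -9872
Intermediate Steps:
p = 72 (p = -5 + 77 = 72)
n = 136 (n = 16 + 5*(10 + 14) = 16 + 5*24 = 16 + 120 = 136)
I = 10008 (I = 139*72 = 10008)
n - I = 136 - 1*10008 = 136 - 10008 = -9872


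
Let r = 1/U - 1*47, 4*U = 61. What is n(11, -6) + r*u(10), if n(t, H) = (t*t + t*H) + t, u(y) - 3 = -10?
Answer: 24067/61 ≈ 394.54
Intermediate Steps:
U = 61/4 (U = (1/4)*61 = 61/4 ≈ 15.250)
u(y) = -7 (u(y) = 3 - 10 = -7)
n(t, H) = t + t**2 + H*t (n(t, H) = (t**2 + H*t) + t = t + t**2 + H*t)
r = -2863/61 (r = 1/(61/4) - 1*47 = 4/61 - 47 = -2863/61 ≈ -46.934)
n(11, -6) + r*u(10) = 11*(1 - 6 + 11) - 2863/61*(-7) = 11*6 + 20041/61 = 66 + 20041/61 = 24067/61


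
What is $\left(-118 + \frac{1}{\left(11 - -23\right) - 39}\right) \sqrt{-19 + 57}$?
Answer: $- \frac{591 \sqrt{38}}{5} \approx -728.63$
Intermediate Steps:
$\left(-118 + \frac{1}{\left(11 - -23\right) - 39}\right) \sqrt{-19 + 57} = \left(-118 + \frac{1}{\left(11 + \left(-5 + 28\right)\right) - 39}\right) \sqrt{38} = \left(-118 + \frac{1}{\left(11 + 23\right) - 39}\right) \sqrt{38} = \left(-118 + \frac{1}{34 - 39}\right) \sqrt{38} = \left(-118 + \frac{1}{-5}\right) \sqrt{38} = \left(-118 - \frac{1}{5}\right) \sqrt{38} = - \frac{591 \sqrt{38}}{5}$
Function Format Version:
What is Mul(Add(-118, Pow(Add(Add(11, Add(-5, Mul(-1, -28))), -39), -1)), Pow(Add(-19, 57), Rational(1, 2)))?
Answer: Mul(Rational(-591, 5), Pow(38, Rational(1, 2))) ≈ -728.63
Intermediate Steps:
Mul(Add(-118, Pow(Add(Add(11, Add(-5, Mul(-1, -28))), -39), -1)), Pow(Add(-19, 57), Rational(1, 2))) = Mul(Add(-118, Pow(Add(Add(11, Add(-5, 28)), -39), -1)), Pow(38, Rational(1, 2))) = Mul(Add(-118, Pow(Add(Add(11, 23), -39), -1)), Pow(38, Rational(1, 2))) = Mul(Add(-118, Pow(Add(34, -39), -1)), Pow(38, Rational(1, 2))) = Mul(Add(-118, Pow(-5, -1)), Pow(38, Rational(1, 2))) = Mul(Add(-118, Rational(-1, 5)), Pow(38, Rational(1, 2))) = Mul(Rational(-591, 5), Pow(38, Rational(1, 2)))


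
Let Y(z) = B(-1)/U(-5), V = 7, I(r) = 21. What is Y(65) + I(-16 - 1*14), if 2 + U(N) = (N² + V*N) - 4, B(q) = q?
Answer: 337/16 ≈ 21.063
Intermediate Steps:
U(N) = -6 + N² + 7*N (U(N) = -2 + ((N² + 7*N) - 4) = -2 + (-4 + N² + 7*N) = -6 + N² + 7*N)
Y(z) = 1/16 (Y(z) = -1/(-6 + (-5)² + 7*(-5)) = -1/(-6 + 25 - 35) = -1/(-16) = -1*(-1/16) = 1/16)
Y(65) + I(-16 - 1*14) = 1/16 + 21 = 337/16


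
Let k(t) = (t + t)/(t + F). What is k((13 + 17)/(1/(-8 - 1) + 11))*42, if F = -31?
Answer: -2835/346 ≈ -8.1936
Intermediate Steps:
k(t) = 2*t/(-31 + t) (k(t) = (t + t)/(t - 31) = (2*t)/(-31 + t) = 2*t/(-31 + t))
k((13 + 17)/(1/(-8 - 1) + 11))*42 = (2*((13 + 17)/(1/(-8 - 1) + 11))/(-31 + (13 + 17)/(1/(-8 - 1) + 11)))*42 = (2*(30/(1/(-9) + 11))/(-31 + 30/(1/(-9) + 11)))*42 = (2*(30/(-⅑ + 11))/(-31 + 30/(-⅑ + 11)))*42 = (2*(30/(98/9))/(-31 + 30/(98/9)))*42 = (2*(30*(9/98))/(-31 + 30*(9/98)))*42 = (2*(135/49)/(-31 + 135/49))*42 = (2*(135/49)/(-1384/49))*42 = (2*(135/49)*(-49/1384))*42 = -135/692*42 = -2835/346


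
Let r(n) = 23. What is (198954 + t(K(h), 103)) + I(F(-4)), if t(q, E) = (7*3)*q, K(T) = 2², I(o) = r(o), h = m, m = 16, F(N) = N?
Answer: 199061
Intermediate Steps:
h = 16
I(o) = 23
K(T) = 4
t(q, E) = 21*q
(198954 + t(K(h), 103)) + I(F(-4)) = (198954 + 21*4) + 23 = (198954 + 84) + 23 = 199038 + 23 = 199061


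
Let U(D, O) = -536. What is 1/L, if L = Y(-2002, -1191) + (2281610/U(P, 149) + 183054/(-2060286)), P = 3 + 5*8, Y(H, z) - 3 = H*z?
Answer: 92026108/219033932585463 ≈ 4.2015e-7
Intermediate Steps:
Y(H, z) = 3 + H*z
P = 43 (P = 3 + 40 = 43)
L = 219033932585463/92026108 (L = (3 - 2002*(-1191)) + (2281610/(-536) + 183054/(-2060286)) = (3 + 2384382) + (2281610*(-1/536) + 183054*(-1/2060286)) = 2384385 + (-1140805/268 - 30509/343381) = 2384385 - 391738938117/92026108 = 219033932585463/92026108 ≈ 2.3801e+6)
1/L = 1/(219033932585463/92026108) = 92026108/219033932585463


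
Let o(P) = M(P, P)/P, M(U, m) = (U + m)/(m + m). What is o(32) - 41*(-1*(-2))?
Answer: -2623/32 ≈ -81.969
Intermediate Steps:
M(U, m) = (U + m)/(2*m) (M(U, m) = (U + m)/((2*m)) = (U + m)*(1/(2*m)) = (U + m)/(2*m))
o(P) = 1/P (o(P) = ((P + P)/(2*P))/P = ((2*P)/(2*P))/P = 1/P)
o(32) - 41*(-1*(-2)) = 1/32 - 41*(-1*(-2)) = 1/32 - 41*2 = 1/32 - 1*82 = 1/32 - 82 = -2623/32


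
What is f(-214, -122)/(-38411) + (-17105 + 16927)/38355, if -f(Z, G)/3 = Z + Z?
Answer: -56084978/1473253905 ≈ -0.038069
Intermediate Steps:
f(Z, G) = -6*Z (f(Z, G) = -3*(Z + Z) = -6*Z)
f(-214, -122)/(-38411) + (-17105 + 16927)/38355 = -6*(-214)/(-38411) + (-17105 + 16927)/38355 = 1284*(-1/38411) - 178*1/38355 = -1284/38411 - 178/38355 = -56084978/1473253905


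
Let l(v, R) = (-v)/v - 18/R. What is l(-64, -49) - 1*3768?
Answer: -184663/49 ≈ -3768.6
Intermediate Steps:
l(v, R) = -1 - 18/R
l(-64, -49) - 1*3768 = (-18 - 1*(-49))/(-49) - 1*3768 = -(-18 + 49)/49 - 3768 = -1/49*31 - 3768 = -31/49 - 3768 = -184663/49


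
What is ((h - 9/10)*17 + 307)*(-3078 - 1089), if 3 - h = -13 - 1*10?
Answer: -30573279/10 ≈ -3.0573e+6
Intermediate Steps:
h = 26 (h = 3 - (-13 - 1*10) = 3 - (-13 - 10) = 3 - 1*(-23) = 3 + 23 = 26)
((h - 9/10)*17 + 307)*(-3078 - 1089) = ((26 - 9/10)*17 + 307)*(-3078 - 1089) = ((26 - 9*⅒)*17 + 307)*(-4167) = ((26 - 9/10)*17 + 307)*(-4167) = ((251/10)*17 + 307)*(-4167) = (4267/10 + 307)*(-4167) = (7337/10)*(-4167) = -30573279/10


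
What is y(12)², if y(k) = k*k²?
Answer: 2985984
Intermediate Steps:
y(k) = k³
y(12)² = (12³)² = 1728² = 2985984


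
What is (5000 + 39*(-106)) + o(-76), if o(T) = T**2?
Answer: 6642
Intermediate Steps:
(5000 + 39*(-106)) + o(-76) = (5000 + 39*(-106)) + (-76)**2 = (5000 - 4134) + 5776 = 866 + 5776 = 6642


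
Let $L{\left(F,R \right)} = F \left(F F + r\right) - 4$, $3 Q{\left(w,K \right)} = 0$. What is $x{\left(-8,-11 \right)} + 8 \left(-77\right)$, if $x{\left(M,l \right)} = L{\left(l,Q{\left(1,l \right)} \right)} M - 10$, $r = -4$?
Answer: $9702$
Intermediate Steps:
$Q{\left(w,K \right)} = 0$ ($Q{\left(w,K \right)} = \frac{1}{3} \cdot 0 = 0$)
$L{\left(F,R \right)} = -4 + F \left(-4 + F^{2}\right)$ ($L{\left(F,R \right)} = F \left(F F - 4\right) - 4 = F \left(F^{2} - 4\right) - 4 = F \left(-4 + F^{2}\right) - 4 = -4 + F \left(-4 + F^{2}\right)$)
$x{\left(M,l \right)} = -10 + M \left(-4 + l^{3} - 4 l\right)$ ($x{\left(M,l \right)} = \left(-4 + l^{3} - 4 l\right) M - 10 = M \left(-4 + l^{3} - 4 l\right) - 10 = -10 + M \left(-4 + l^{3} - 4 l\right)$)
$x{\left(-8,-11 \right)} + 8 \left(-77\right) = \left(-10 - 8 \left(-4 + \left(-11\right)^{3} - -44\right)\right) + 8 \left(-77\right) = \left(-10 - 8 \left(-4 - 1331 + 44\right)\right) - 616 = \left(-10 - -10328\right) - 616 = \left(-10 + 10328\right) - 616 = 10318 - 616 = 9702$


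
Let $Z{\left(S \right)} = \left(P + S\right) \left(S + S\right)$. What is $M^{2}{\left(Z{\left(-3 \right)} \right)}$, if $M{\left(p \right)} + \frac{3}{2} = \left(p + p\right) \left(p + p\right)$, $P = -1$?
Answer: $\frac{21206025}{4} \approx 5.3015 \cdot 10^{6}$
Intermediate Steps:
$Z{\left(S \right)} = 2 S \left(-1 + S\right)$ ($Z{\left(S \right)} = \left(-1 + S\right) \left(S + S\right) = \left(-1 + S\right) 2 S = 2 S \left(-1 + S\right)$)
$M{\left(p \right)} = - \frac{3}{2} + 4 p^{2}$ ($M{\left(p \right)} = - \frac{3}{2} + \left(p + p\right) \left(p + p\right) = - \frac{3}{2} + 2 p 2 p = - \frac{3}{2} + 4 p^{2}$)
$M^{2}{\left(Z{\left(-3 \right)} \right)} = \left(- \frac{3}{2} + 4 \left(2 \left(-3\right) \left(-1 - 3\right)\right)^{2}\right)^{2} = \left(- \frac{3}{2} + 4 \left(2 \left(-3\right) \left(-4\right)\right)^{2}\right)^{2} = \left(- \frac{3}{2} + 4 \cdot 24^{2}\right)^{2} = \left(- \frac{3}{2} + 4 \cdot 576\right)^{2} = \left(- \frac{3}{2} + 2304\right)^{2} = \left(\frac{4605}{2}\right)^{2} = \frac{21206025}{4}$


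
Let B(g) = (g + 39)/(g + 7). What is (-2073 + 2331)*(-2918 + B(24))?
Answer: -23321910/31 ≈ -7.5232e+5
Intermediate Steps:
B(g) = (39 + g)/(7 + g)
(-2073 + 2331)*(-2918 + B(24)) = (-2073 + 2331)*(-2918 + (39 + 24)/(7 + 24)) = 258*(-2918 + 63/31) = 258*(-90395/31) = -23321910/31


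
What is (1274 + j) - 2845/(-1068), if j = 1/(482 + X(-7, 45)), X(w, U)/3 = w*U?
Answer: 631288783/494484 ≈ 1276.7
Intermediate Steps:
X(w, U) = 3*U*w (X(w, U) = 3*(w*U) = 3*(U*w) = 3*U*w)
j = -1/463 (j = 1/(482 + 3*45*(-7)) = 1/(482 - 945) = 1/(-463) = -1/463 ≈ -0.0021598)
(1274 + j) - 2845/(-1068) = (1274 - 1/463) - 2845/(-1068) = 589861/463 - 2845*(-1/1068) = 589861/463 + 2845/1068 = 631288783/494484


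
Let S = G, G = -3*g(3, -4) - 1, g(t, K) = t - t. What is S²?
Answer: 1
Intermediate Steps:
g(t, K) = 0
G = -1 (G = -3*0 - 1 = 0 - 1 = -1)
S = -1
S² = (-1)² = 1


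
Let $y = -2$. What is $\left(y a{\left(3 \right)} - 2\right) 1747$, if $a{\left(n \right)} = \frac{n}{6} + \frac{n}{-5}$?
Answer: $- \frac{15723}{5} \approx -3144.6$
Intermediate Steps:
$a{\left(n \right)} = - \frac{n}{30}$ ($a{\left(n \right)} = n \frac{1}{6} + n \left(- \frac{1}{5}\right) = \frac{n}{6} - \frac{n}{5} = - \frac{n}{30}$)
$\left(y a{\left(3 \right)} - 2\right) 1747 = \left(- 2 \left(\left(- \frac{1}{30}\right) 3\right) - 2\right) 1747 = \left(\left(-2\right) \left(- \frac{1}{10}\right) - 2\right) 1747 = \left(\frac{1}{5} - 2\right) 1747 = \left(- \frac{9}{5}\right) 1747 = - \frac{15723}{5}$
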